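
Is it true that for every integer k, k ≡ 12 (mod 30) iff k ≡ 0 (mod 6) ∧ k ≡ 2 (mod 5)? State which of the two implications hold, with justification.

The biconditional holds.

Forward direction. Suppose k ≡ 12 (mod 30); write k = 30j + 12. Since 6 ∣ 30, reducing mod 6 gives k ≡ 12 ≡ 0 (mod 6); since 5 ∣ 30, reducing mod 5 gives k ≡ 12 ≡ 2 (mod 5).

Converse. If k ≡ 0 (mod 6) and k ≡ 2 (mod 5), then by the Chinese remainder theorem k ≡ 12 (mod 30). This is exactly k ≡ 12 (mod 30).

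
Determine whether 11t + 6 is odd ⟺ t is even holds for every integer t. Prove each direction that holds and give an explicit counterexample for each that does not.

Forward direction. This fails: t = 1 gives 11t + 6 = 17, which is odd, but 1 is odd, not even.

Converse. This also fails: t = 6 is even, but 11t + 6 = 72 is even, not odd.

Neither implication holds.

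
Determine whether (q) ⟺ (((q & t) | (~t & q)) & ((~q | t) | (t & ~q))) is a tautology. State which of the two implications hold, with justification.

(⟹) This fails. Under q = T, t = F, the left side is true but the right side is false.

(⟸) Assume the antecedent. If q is true, q reduces to true regardless of the other variables. If q is false, the antecedent cannot hold. Either way q holds.

Not equivalent: only (⇐) holds.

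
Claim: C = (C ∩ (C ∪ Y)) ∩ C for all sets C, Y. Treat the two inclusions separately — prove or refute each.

(⊆) Let x ∈ C. Then either x ∈ C and x ∉ Y; or x ∈ C ∩ Y. In each case x ∈ (C ∩ (C ∪ Y)) ∩ C, so C ⊆ (C ∩ (C ∪ Y)) ∩ C.

(⊇) Let x ∈ (C ∩ (C ∪ Y)) ∩ C. Then either x ∈ C and x ∉ Y; or x ∈ C ∩ Y. In each case x ∈ C, so (C ∩ (C ∪ Y)) ∩ C ⊆ C.

Both inclusions hold; the sets are equal.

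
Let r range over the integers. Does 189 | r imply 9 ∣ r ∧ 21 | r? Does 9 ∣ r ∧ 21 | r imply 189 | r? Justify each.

[⇐] This fails: take r = 63. Both 9 ∣ 63 and 21 ∣ 63, yet 63 is not a multiple of 189 (since 63 = 0·189 + 63), so 189 ∤ 63.

[⇒] If 189 ∣ r, write r = 189q. Since 189 = 21·9, r = 9·(21q), so 9 ∣ r; and since 189 = 9·21, r = 21·(9q), so 21 ∣ r.

Not equivalent: only (⇒) holds.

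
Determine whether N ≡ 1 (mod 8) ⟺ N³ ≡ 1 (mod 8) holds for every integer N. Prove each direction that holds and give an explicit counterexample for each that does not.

(⟹) Suppose N ≡ 1 (mod 8). Write N = 8j + 1. Then (8j + 1)³ = 512j³ + 192j² + 24j + 1 = 8(64j³ + 24j² + 3j) + 1, so N³ ≡ 1 (mod 8).

(⟸) For the converse, argue contrapositively. If N ≢ 1 (mod 8), then N is congruent to one of 0, 2, 3, 4, 5, 6, 7 modulo 8, and these give N³ ≡ 0, 0, 3, 0, 5, 0, 7 respectively — never 1.

Both directions hold.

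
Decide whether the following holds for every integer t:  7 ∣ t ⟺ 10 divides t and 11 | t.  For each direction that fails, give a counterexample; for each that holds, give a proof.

(⟹) This fails: take t = 7. Certainly 7 ∣ 7, but 10 ∤ 7.

(⟸) This fails: take t = 110. Both 10 ∣ 110 and 11 ∣ 110, yet 110 is not a multiple of 7 (since 110 = 15·7 + 5), so 7 ∤ 110.

Both directions fail.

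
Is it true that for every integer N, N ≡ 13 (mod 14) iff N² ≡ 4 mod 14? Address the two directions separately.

(⟹) This fails: take N = 13. Then 13 ≡ 13 (mod 14), but 13² = 169 ≡ 1 (mod 14), not 4.

(⟸) This fails: take N = 2. Then 2² = 4 ≡ 4 (mod 14), yet 2 ≡ 2 (mod 14), not 13.

Neither direction holds.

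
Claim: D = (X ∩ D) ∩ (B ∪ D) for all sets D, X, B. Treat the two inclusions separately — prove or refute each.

Reverse inclusion. Let x ∈ (X ∩ D) ∩ (B ∪ D). Then either x ∈ D ∩ X and x ∉ B; or x ∈ D ∩ X ∩ B. In each case x ∈ D, so (X ∩ D) ∩ (B ∪ D) ⊆ D.

Forward inclusion. This inclusion fails. Take D = {1}, X = ∅, B = ∅; then 1 ∈ D but 1 ∉ (X ∩ D) ∩ (B ∪ D).

Only the reverse inclusion holds.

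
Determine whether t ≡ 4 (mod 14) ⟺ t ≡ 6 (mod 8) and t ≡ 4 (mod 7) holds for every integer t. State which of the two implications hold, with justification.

Forward direction. This fails: t = 32 gives 32 ≡ 4 (mod 14) but 32 ≡ 0 (mod 8), so the conjunction on the right does not hold.

Converse. If t ≡ 6 (mod 8) and t ≡ 4 (mod 7), then by the Chinese remainder theorem t ≡ 46 (mod 56). Since 46 ≡ 4 (mod 14) and 14 ∣ 56, we get t ≡ 4 (mod 14).

Only the reverse direction holds.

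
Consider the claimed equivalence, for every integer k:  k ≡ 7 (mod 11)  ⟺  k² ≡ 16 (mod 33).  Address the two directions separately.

(⟹) This fails: take k = 18. Then 18 ≡ 7 (mod 11), but 18² = 324 ≡ 27 (mod 33), not 16.

(⟸) This fails: take k = 4. Then 4² = 16 ≡ 16 (mod 33), yet 4 ≡ 4 (mod 11), not 7.

Both directions fail.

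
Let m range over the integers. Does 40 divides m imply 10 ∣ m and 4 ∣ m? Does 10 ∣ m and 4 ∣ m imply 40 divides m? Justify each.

The forward direction holds; the converse fails.

(⟸) This fails: take m = 20. Both 10 ∣ 20 and 4 ∣ 20, yet 20 is not a multiple of 40 (since 20 = 0·40 + 20), so 40 ∤ 20.

(⟹) If 40 ∣ m, write m = 40q. Since 40 = 4·10, m = 10·(4q), so 10 ∣ m; and since 40 = 10·4, m = 4·(10q), so 4 ∣ m.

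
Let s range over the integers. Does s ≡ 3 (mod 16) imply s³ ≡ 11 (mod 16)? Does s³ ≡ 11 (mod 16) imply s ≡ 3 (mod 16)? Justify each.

Forward direction. Suppose s ≡ 3 (mod 16). Write s = 16j + 3. Then (16j + 3)³ = 4096j³ + 2304j² + 432j + 27 = 16(256j³ + 144j² + 27j + 1) + 11, so s³ ≡ 11 (mod 16).

Converse. Suppose s³ ≡ 11 (mod 16). The only residue r in {0, …, 15} with r³ ≡ 11 (mod 16) is r = 3, so s ≡ 3 (mod 16).

Equivalent; both directions hold.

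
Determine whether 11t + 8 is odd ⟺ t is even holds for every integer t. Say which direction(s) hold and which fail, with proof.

Neither implication holds.

Forward direction. This fails: t = 5 gives 11t + 8 = 63, which is odd, but 5 is odd, not even.

Converse. This also fails: t = 2 is even, but 11t + 8 = 30 is even, not odd.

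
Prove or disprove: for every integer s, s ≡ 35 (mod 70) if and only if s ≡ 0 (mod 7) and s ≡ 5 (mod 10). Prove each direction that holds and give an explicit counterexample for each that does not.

(⇐) If s ≡ 0 (mod 7) and s ≡ 5 (mod 10), then by the Chinese remainder theorem s ≡ 35 (mod 70). This is exactly s ≡ 35 (mod 70).

(⇒) Suppose s ≡ 35 (mod 70); write s = 70j + 35. Since 7 ∣ 70, reducing mod 7 gives s ≡ 35 ≡ 0 (mod 7); since 10 ∣ 70, reducing mod 10 gives s ≡ 35 ≡ 5 (mod 10).

Equivalent; both directions hold.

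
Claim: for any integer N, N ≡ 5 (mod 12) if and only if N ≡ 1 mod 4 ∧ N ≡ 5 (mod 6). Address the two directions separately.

Forward direction. Suppose N ≡ 5 (mod 12); write N = 12j + 5. Since 4 ∣ 12, reducing mod 4 gives N ≡ 5 ≡ 1 (mod 4); since 6 ∣ 12, reducing mod 6 gives N ≡ 5 (mod 6).

Converse. If N ≡ 1 (mod 4) and N ≡ 5 (mod 6), then by the Chinese remainder theorem N ≡ 5 (mod 12). This is exactly N ≡ 5 (mod 12).

Both directions hold; the statement is true.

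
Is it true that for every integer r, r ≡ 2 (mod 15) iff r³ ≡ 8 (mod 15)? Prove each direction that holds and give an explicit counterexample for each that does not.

(⇒) Suppose r ≡ 2 (mod 15). Write r = 15j + 2. Then (15j + 2)³ = 3375j³ + 1350j² + 180j + 8 = 15(225j³ + 90j² + 12j) + 8, so r³ ≡ 8 (mod 15).

(⇐) Conversely, suppose r³ ≡ 8 (mod 15). The only residue r in {0, …, 14} with r³ ≡ 8 (mod 15) is r = 2, so r ≡ 2 (mod 15).

Both implications hold.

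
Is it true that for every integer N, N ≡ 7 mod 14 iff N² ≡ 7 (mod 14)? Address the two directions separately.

(←) Suppose N² ≡ 7 (mod 14). The only residue r in {0, …, 13} with r² ≡ 7 (mod 14) is r = 7, so N ≡ 7 (mod 14).

(→) Suppose N ≡ 7 mod 14. Write N = 14j + 7. Then (14j + 7)² = 196j² + 196j + 49 = 14(14j² + 14j + 3) + 7, so N² ≡ 7 (mod 14).

Both directions hold; the statement is true.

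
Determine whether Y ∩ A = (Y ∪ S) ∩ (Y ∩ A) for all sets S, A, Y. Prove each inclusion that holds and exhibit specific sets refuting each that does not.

Both inclusions hold.

(⟹) Let x ∈ Y ∩ A. Then either x ∈ A ∩ Y and x ∉ S; or x ∈ S ∩ A ∩ Y. In each case x ∈ (Y ∪ S) ∩ (Y ∩ A), so Y ∩ A ⊆ (Y ∪ S) ∩ (Y ∩ A).

(⟸) Let x ∈ (Y ∪ S) ∩ (Y ∩ A). Then either x ∈ A ∩ Y and x ∉ S; or x ∈ S ∩ A ∩ Y. In each case x ∈ Y ∩ A, so (Y ∪ S) ∩ (Y ∩ A) ⊆ Y ∩ A.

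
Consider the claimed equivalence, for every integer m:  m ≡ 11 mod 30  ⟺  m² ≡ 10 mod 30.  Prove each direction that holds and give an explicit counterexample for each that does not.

Neither direction holds.

(⇒) This fails: take m = 11. Then 11 ≡ 11 (mod 30), but 11² = 121 ≡ 1 (mod 30), not 10.

(⇐) This fails: take m = 10. Then 10² = 100 ≡ 10 (mod 30), yet 10 ≡ 10 (mod 30), not 11.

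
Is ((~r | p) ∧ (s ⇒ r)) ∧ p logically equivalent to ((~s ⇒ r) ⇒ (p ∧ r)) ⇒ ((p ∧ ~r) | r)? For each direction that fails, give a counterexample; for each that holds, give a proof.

Only the forward direction holds.

(⇐) This fails. Under r = T, s = F, p = F, the left side is false but the right side is true.

(⇒) Assume the antecedent. If r is true, the consequent reduces to true regardless of the other variables. If r is false, the antecedent forces (r = F, s = F, p = T), and the consequent holds there. Either way the consequent holds.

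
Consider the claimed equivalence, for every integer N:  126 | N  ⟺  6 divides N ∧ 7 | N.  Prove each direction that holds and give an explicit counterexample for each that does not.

The forward direction holds; the converse fails.

[⇒] If 126 ∣ N, write N = 126q. Since 126 = 21·6, N = 6·(21q), so 6 ∣ N; and since 126 = 18·7, N = 7·(18q), so 7 ∣ N.

[⇐] This fails: take N = 42. Both 6 ∣ 42 and 7 ∣ 42, yet 42 is not a multiple of 126 (since 42 = 0·126 + 42), so 126 ∤ 42.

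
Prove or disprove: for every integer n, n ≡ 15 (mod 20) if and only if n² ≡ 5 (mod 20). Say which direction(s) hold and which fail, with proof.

(←) This fails: take n = 5. Then 5² = 25 ≡ 5 (mod 20), yet 5 ≡ 5 (mod 20), not 15.

(→) Suppose n ≡ 15 (mod 20). Write n = 20j + 15. Then (20j + 15)² = 400j² + 600j + 225 = 20(20j² + 30j + 11) + 5, so n² ≡ 5 (mod 20).

Only the forward implication holds.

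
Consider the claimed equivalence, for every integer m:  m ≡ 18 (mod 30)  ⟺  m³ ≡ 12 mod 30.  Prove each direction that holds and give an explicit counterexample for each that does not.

(⇐) Suppose m³ ≡ 12 (mod 30). The only residue r in {0, …, 29} with r³ ≡ 12 (mod 30) is r = 18, so m ≡ 18 (mod 30).

(⇒) Suppose m ≡ 18 (mod 30). Write m = 30j + 18. Then (30j + 18)³ = 27000j³ + 48600j² + 29160j + 5832 = 30(900j³ + 1620j² + 972j + 194) + 12, so m³ ≡ 12 (mod 30).

Equivalent; both directions hold.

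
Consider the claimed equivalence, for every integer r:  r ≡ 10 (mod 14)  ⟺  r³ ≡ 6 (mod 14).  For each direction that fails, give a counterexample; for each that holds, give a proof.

[⇐] This fails: take r = 6. Then 6³ = 216 ≡ 6 (mod 14), yet 6 ≡ 6 (mod 14), not 10.

[⇒] Suppose r ≡ 10 (mod 14). Write r = 14j + 10. Then (14j + 10)³ = 2744j³ + 5880j² + 4200j + 1000 = 14(196j³ + 420j² + 300j + 71) + 6, so r³ ≡ 6 (mod 14).

Not equivalent: only (⇒) holds.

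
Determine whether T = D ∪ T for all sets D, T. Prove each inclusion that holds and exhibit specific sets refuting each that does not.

(⟸) This inclusion fails. Take D = {1}, T = ∅; then 1 ∈ D ∪ T but 1 ∉ T.

(⟹) Let x ∈ T. Then either x ∈ T and x ∉ D; or x ∈ D ∩ T. In each case x ∈ D ∪ T, so T ⊆ D ∪ T.

Only the forward inclusion holds.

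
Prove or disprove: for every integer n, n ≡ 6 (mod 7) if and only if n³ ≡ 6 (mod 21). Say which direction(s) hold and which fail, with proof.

(⟹) This fails: take n = 13. Then 13 ≡ 6 (mod 7), but 13³ = 2197 ≡ 13 (mod 21), not 6.

(⟸) This fails: take n = 3. Then 3³ = 27 ≡ 6 (mod 21), yet 3 ≡ 3 (mod 7), not 6.

(⇒) fails and (⇐) fails.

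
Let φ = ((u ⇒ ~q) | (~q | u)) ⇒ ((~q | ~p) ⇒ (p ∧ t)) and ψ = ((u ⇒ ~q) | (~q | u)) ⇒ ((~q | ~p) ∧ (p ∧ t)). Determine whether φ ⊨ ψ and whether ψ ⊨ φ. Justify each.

The forward direction fails; the converse holds.

[⇐] Assume the antecedent. If p is true, the antecedent forces (p = T, t = T, q = F, u = F) or (p = T, t = T, q = F, u = T), and the consequent holds there. If p is false, the antecedent cannot hold. Either way the consequent holds.

[⇒] This fails. Under p = T, t = F, q = T, u = F, the left side is true but the right side is false.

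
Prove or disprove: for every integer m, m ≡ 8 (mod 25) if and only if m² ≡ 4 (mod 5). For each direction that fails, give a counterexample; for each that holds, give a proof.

Only the forward direction holds.

[⇒] Suppose m ≡ 8 (mod 25). Then m² ≡ 8² = 64 (mod 25), and since 5 ∣ 25, also m² ≡ 4 (mod 5).

[⇐] This fails: take m = 2. Then 2² = 4 ≡ 4 (mod 5), yet 2 ≡ 2 (mod 25), not 8.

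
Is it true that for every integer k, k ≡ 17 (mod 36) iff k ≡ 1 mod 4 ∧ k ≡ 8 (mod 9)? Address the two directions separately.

(⟹) Suppose k ≡ 17 (mod 36); write k = 36j + 17. Since 4 ∣ 36, reducing mod 4 gives k ≡ 17 ≡ 1 (mod 4); since 9 ∣ 36, reducing mod 9 gives k ≡ 17 ≡ 8 (mod 9).

(⟸) Conversely, if k ≡ 1 (mod 4) and k ≡ 8 (mod 9), then by the Chinese remainder theorem k ≡ 17 (mod 36). This is exactly k ≡ 17 (mod 36).

Both implications hold.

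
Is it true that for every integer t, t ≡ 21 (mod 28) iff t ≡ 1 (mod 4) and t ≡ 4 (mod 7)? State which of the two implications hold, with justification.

(⇒) fails and (⇐) fails.

[⇒] This fails: t = 21 gives 21 ≡ 21 (mod 28) but 21 ≡ 0 (mod 7), so the conjunction on the right does not hold.

[⇐] This fails: t = 25 satisfies both congruences on the right (25 ≡ 1 mod 4 and 25 ≡ 4 mod 7) yet 25 ≡ 25 (mod 28), not 21.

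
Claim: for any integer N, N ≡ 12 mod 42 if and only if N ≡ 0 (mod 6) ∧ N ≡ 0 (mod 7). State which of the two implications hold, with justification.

[⇒] This fails: N = 12 gives 12 ≡ 12 (mod 42) but 12 ≡ 5 (mod 7), so the conjunction on the right does not hold.

[⇐] This fails: N = 0 satisfies both congruences on the right (0 ≡ 0 mod 6 and 0 ≡ 0 mod 7) yet 0 ≡ 0 (mod 42), not 12.

Neither direction holds.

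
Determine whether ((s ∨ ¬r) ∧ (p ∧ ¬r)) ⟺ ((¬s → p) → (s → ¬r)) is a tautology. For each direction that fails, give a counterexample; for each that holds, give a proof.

[⇐] This fails. Under p = F, r = F, s = F, the left side is false but the right side is true.

[⇒] Assume the antecedent. If p is true, the antecedent forces (p = T, r = F, s = F) or (p = T, r = F, s = T), and (¬s → p) → (s → ¬r) holds there. If p is false, the antecedent cannot hold. Either way (¬s → p) → (s → ¬r) holds.

Not equivalent: only (⇒) holds.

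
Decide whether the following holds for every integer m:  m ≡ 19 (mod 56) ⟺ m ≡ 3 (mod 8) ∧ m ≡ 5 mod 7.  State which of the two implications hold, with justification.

Forward direction. Suppose m ≡ 19 (mod 56); write m = 56j + 19. Since 8 ∣ 56, reducing mod 8 gives m ≡ 19 ≡ 3 (mod 8); since 7 ∣ 56, reducing mod 7 gives m ≡ 19 ≡ 5 (mod 7).

Converse. If m ≡ 3 (mod 8) and m ≡ 5 (mod 7), then by the Chinese remainder theorem m ≡ 19 (mod 56). This is exactly m ≡ 19 (mod 56).

The biconditional holds.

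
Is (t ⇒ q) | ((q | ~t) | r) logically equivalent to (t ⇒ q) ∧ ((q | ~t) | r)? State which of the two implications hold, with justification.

(→) This fails. Under q = F, t = T, r = T, the left side is true but the right side is false.

(←) Assume the antecedent. If q is true, (t ⇒ q) | ((q | ~t) | r) reduces to true regardless of the other variables. If q is false, the antecedent forces (q = F, t = F, r = F) or (q = F, t = F, r = T), and (t ⇒ q) | ((q | ~t) | r) holds there. Either way (t ⇒ q) | ((q | ~t) | r) holds.

(⇒) fails; (⇐) holds.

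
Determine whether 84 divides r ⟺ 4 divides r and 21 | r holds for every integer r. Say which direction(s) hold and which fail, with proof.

Equivalent; both directions hold.

(→) If 84 ∣ r, write r = 84q. Since 84 = 21·4, r = 4·(21q), so 4 ∣ r; and since 84 = 4·21, r = 21·(4q), so 21 ∣ r.

(←) Suppose 4 ∣ r and 21 ∣ r. Any common multiple of 4 and 21 is a multiple of their lcm; here gcd(4, 21) = 1, so lcm(4, 21) = 4·21 = 84, so 84 ∣ r.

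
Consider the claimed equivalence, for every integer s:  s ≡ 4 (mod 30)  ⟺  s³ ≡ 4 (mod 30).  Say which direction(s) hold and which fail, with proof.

Both directions hold; the statement is true.

(→) Suppose s ≡ 4 (mod 30). Write s = 30j + 4. Then (30j + 4)³ = 27000j³ + 10800j² + 1440j + 64 = 30(900j³ + 360j² + 48j + 2) + 4, so s³ ≡ 4 (mod 30).

(←) Conversely, suppose s³ ≡ 4 (mod 30). The only residue r in {0, …, 29} with r³ ≡ 4 (mod 30) is r = 4, so s ≡ 4 (mod 30).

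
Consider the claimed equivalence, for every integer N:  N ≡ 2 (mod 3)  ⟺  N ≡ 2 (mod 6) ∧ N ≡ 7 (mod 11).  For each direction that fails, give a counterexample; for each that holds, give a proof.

Only the reverse direction holds.

(⇒) This fails: N = 2 gives 2 ≡ 2 (mod 3) but 2 ≡ 2 (mod 11), so the conjunction on the right does not hold.

(⇐) Conversely, if N ≡ 2 (mod 6) and N ≡ 7 (mod 11), then by the Chinese remainder theorem N ≡ 62 (mod 66). Since 62 ≡ 2 (mod 3) and 3 ∣ 66, we get N ≡ 2 (mod 3).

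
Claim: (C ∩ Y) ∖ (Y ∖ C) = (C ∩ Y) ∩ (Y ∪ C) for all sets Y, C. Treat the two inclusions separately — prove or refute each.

Both inclusions hold.

(⟹) Let x ∈ (C ∩ Y) ∖ (Y ∖ C). Then x ∈ Y ∩ C, from which x ∈ (C ∩ Y) ∩ (Y ∪ C).

(⟸) Let x ∈ (C ∩ Y) ∩ (Y ∪ C). Then x ∈ Y ∩ C, from which x ∈ (C ∩ Y) ∖ (Y ∖ C).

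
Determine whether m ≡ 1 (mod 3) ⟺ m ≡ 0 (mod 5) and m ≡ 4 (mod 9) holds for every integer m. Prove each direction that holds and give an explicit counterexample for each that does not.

(⟹) This fails: m = 1 gives 1 ≡ 1 (mod 3) but 1 ≡ 1 (mod 5), so the conjunction on the right does not hold.

(⟸) Conversely, if m ≡ 0 (mod 5) and m ≡ 4 (mod 9), then by the Chinese remainder theorem m ≡ 40 (mod 45). Since 40 ≡ 1 (mod 3) and 3 ∣ 45, we get m ≡ 1 (mod 3).

Not equivalent: only (⇐) holds.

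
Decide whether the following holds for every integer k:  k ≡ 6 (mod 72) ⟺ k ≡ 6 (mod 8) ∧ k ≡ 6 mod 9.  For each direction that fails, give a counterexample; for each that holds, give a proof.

The biconditional holds.

(⇒) Suppose k ≡ 6 (mod 72); write k = 72j + 6. Since 8 ∣ 72, reducing mod 8 gives k ≡ 6 (mod 8); since 9 ∣ 72, reducing mod 9 gives k ≡ 6 (mod 9).

(⇐) Conversely, if k ≡ 6 (mod 8) and k ≡ 6 (mod 9), then by the Chinese remainder theorem k ≡ 6 (mod 72). This is exactly k ≡ 6 (mod 72).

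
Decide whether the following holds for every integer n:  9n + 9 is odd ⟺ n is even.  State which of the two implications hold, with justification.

Equivalent; both directions hold.

(→) Suppose 9n + 9 is odd. Since 9 is odd, 9n and n have the same parity, so 9n + 9 ≡ n + 9 (mod 2). As 9 is odd, 9n + 9 is odd exactly when n is even. Thus n is even.

(←) Conversely, suppose n is even; write n = 2j. Then 9n + 9 = 9·(2j) + 9 = 2·9j + 9, which is odd.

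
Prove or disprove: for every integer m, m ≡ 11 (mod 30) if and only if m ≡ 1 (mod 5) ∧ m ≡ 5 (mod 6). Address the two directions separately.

(⇒) Suppose m ≡ 11 (mod 30); write m = 30j + 11. Since 5 ∣ 30, reducing mod 5 gives m ≡ 11 ≡ 1 (mod 5); since 6 ∣ 30, reducing mod 6 gives m ≡ 11 ≡ 5 (mod 6).

(⇐) Conversely, if m ≡ 1 (mod 5) and m ≡ 5 (mod 6), then by the Chinese remainder theorem m ≡ 11 (mod 30). This is exactly m ≡ 11 (mod 30).

Both directions hold.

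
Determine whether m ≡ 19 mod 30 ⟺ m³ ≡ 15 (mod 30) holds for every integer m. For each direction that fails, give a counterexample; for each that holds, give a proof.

Forward direction. This fails: take m = 19. Then 19 ≡ 19 (mod 30), but 19³ = 6859 ≡ 19 (mod 30), not 15.

Converse. This fails: take m = 15. Then 15³ = 3375 ≡ 15 (mod 30), yet 15 ≡ 15 (mod 30), not 19.

Both directions fail.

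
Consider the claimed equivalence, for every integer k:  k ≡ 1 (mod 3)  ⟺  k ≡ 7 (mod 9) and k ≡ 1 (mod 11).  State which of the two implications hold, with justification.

The forward direction fails; the converse holds.

Converse. If k ≡ 7 (mod 9) and k ≡ 1 (mod 11), then by the Chinese remainder theorem k ≡ 34 (mod 99). Since 34 ≡ 1 (mod 3) and 3 ∣ 99, we get k ≡ 1 (mod 3).

Forward direction. This fails: k = 1 gives 1 ≡ 1 (mod 3) but 1 ≡ 1 (mod 9), so the conjunction on the right does not hold.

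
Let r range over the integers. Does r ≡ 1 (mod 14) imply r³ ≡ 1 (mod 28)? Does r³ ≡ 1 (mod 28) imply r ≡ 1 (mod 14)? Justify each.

Forward direction. This fails: take r = 15. Then 15 ≡ 1 (mod 14), but 15³ = 3375 ≡ 15 (mod 28), not 1.

Converse. This fails: take r = 9. Then 9³ = 729 ≡ 1 (mod 28), yet 9 ≡ 9 (mod 14), not 1.

Neither direction holds.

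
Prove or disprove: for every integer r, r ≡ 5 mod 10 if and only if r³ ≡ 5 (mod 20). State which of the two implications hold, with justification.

The forward direction fails; the converse holds.

(→) This fails: take r = 15. Then 15 ≡ 5 (mod 10), but 15³ = 3375 ≡ 15 (mod 20), not 5.

(←) Conversely, the residues r modulo 20 with r³ ≡ 5 (mod 20) are exactly {5}, and each is ≡ 5 (mod 10).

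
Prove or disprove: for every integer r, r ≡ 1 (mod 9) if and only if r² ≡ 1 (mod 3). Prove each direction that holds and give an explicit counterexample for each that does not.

Not equivalent: only (⇒) holds.

Forward direction. Suppose r ≡ 1 (mod 9). Then r² ≡ 1² = 1 (mod 9), and since 3 ∣ 9, also r² ≡ 1 (mod 3).

Converse. This fails: take r = 2. Then 2² = 4 ≡ 1 (mod 3), yet 2 ≡ 2 (mod 9), not 1.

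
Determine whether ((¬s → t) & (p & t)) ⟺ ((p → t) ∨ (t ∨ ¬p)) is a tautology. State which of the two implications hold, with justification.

[⇐] This fails. Under p = F, t = F, s = F, the left side is false but the right side is true.

[⇒] Assume the antecedent. If p is true, the antecedent forces (p = T, t = T, s = F) or (p = T, t = T, s = T), and (p → t) ∨ (t ∨ ¬p) holds there. If p is false, the antecedent cannot hold. Either way (p → t) ∨ (t ∨ ¬p) holds.

Not equivalent: only (⇒) holds.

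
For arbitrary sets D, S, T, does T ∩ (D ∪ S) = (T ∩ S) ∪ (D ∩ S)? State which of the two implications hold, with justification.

Neither inclusion holds.

(⟹) This inclusion fails. Take D = {1}, S = ∅, T = {1}; then 1 ∈ T ∩ (D ∪ S) but 1 ∉ (T ∩ S) ∪ (D ∩ S).

(⟸) This inclusion fails. Take D = {1}, S = {1}, T = ∅; then 1 ∈ (T ∩ S) ∪ (D ∩ S) but 1 ∉ T ∩ (D ∪ S).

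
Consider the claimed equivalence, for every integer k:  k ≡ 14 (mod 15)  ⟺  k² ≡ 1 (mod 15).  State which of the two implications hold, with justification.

[⇐] This fails: take k = 1. Then 1² = 1 ≡ 1 (mod 15), yet 1 ≡ 1 (mod 15), not 14.

[⇒] Suppose k ≡ 14 (mod 15). Write k = 15j + 14. Then (15j + 14)² = 225j² + 420j + 196 = 15(15j² + 28j + 13) + 1, so k² ≡ 1 (mod 15).

Not equivalent: only (⇒) holds.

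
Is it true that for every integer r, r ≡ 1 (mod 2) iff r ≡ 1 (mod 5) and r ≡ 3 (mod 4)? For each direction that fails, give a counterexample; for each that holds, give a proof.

Only the reverse direction holds.

[⇒] This fails: r = 1 gives 1 ≡ 1 (mod 2) but 1 ≡ 1 (mod 4), so the conjunction on the right does not hold.

[⇐] Conversely, if r ≡ 1 (mod 5) and r ≡ 3 (mod 4), then by the Chinese remainder theorem r ≡ 11 (mod 20). Since 11 ≡ 1 (mod 2) and 2 ∣ 20, we get r ≡ 1 (mod 2).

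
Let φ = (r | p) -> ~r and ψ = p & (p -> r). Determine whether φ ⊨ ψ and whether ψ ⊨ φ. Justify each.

Both directions fail.

[⇒] This fails. Under r = F, p = F, the left side is true but the right side is false.

[⇐] This fails. Under r = T, p = T, the left side is false but the right side is true.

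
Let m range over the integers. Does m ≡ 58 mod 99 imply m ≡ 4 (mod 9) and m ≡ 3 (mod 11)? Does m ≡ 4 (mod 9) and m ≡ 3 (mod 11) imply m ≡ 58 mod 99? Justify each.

Both directions hold.

(⇒) Suppose m ≡ 58 (mod 99); write m = 99j + 58. Since 9 ∣ 99, reducing mod 9 gives m ≡ 58 ≡ 4 (mod 9); since 11 ∣ 99, reducing mod 11 gives m ≡ 58 ≡ 3 (mod 11).

(⇐) Conversely, if m ≡ 4 (mod 9) and m ≡ 3 (mod 11), then by the Chinese remainder theorem m ≡ 58 (mod 99). This is exactly m ≡ 58 (mod 99).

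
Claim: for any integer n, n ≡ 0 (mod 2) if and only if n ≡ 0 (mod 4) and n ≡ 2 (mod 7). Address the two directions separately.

Only the reverse direction holds.

(→) This fails: n = 0 gives 0 ≡ 0 (mod 2) but 0 ≡ 0 (mod 7), so the conjunction on the right does not hold.

(←) Conversely, if n ≡ 0 (mod 4) and n ≡ 2 (mod 7), then by the Chinese remainder theorem n ≡ 16 (mod 28). Since 16 ≡ 0 (mod 2) and 2 ∣ 28, we get n ≡ 0 (mod 2).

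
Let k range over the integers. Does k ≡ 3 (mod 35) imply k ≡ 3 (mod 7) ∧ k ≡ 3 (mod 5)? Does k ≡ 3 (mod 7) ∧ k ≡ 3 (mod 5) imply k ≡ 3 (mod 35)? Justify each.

Both implications hold.

(⟹) Suppose k ≡ 3 (mod 35); write k = 35j + 3. Since 7 ∣ 35, reducing mod 7 gives k ≡ 3 (mod 7); since 5 ∣ 35, reducing mod 5 gives k ≡ 3 (mod 5).

(⟸) Conversely, if k ≡ 3 (mod 7) and k ≡ 3 (mod 5), then by the Chinese remainder theorem k ≡ 3 (mod 35). This is exactly k ≡ 3 (mod 35).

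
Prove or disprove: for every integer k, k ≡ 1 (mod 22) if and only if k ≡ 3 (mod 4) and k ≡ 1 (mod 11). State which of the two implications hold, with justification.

Not equivalent: only (⇐) holds.

(⟹) This fails: k = 1 gives 1 ≡ 1 (mod 22) but 1 ≡ 1 (mod 4), so the conjunction on the right does not hold.

(⟸) Conversely, if k ≡ 3 (mod 4) and k ≡ 1 (mod 11), then by the Chinese remainder theorem k ≡ 23 (mod 44). Since 23 ≡ 1 (mod 22) and 22 ∣ 44, we get k ≡ 1 (mod 22).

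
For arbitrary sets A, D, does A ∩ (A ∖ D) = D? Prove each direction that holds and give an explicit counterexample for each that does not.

Neither inclusion holds.

Forward inclusion. This inclusion fails. Take A = {1}, D = ∅; then 1 ∈ A ∩ (A ∖ D) but 1 ∉ D.

Reverse inclusion. This inclusion fails. Take A = ∅, D = {1}; then 1 ∈ D but 1 ∉ A ∩ (A ∖ D).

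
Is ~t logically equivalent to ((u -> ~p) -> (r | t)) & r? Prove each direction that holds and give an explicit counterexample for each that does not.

Both directions fail.

(⟹) This fails. Under t = F, r = F, p = F, u = F, the left side is true but the right side is false.

(⟸) This fails. Under t = T, r = T, p = F, u = F, the left side is false but the right side is true.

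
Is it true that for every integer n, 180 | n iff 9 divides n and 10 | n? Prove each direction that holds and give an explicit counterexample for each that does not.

(⇒) If 180 ∣ n, write n = 180q. Since 180 = 20·9, n = 9·(20q), so 9 ∣ n; and since 180 = 18·10, n = 10·(18q), so 10 ∣ n.

(⇐) This fails: take n = 90. Both 9 ∣ 90 and 10 ∣ 90, yet 90 is not a multiple of 180 (since 90 = 0·180 + 90), so 180 ∤ 90.

Not equivalent: only (⇒) holds.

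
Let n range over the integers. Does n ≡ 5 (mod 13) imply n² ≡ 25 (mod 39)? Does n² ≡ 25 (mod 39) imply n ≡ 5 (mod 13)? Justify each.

(⇒) fails and (⇐) fails.

Forward direction. This fails: take n = 18. Then 18 ≡ 5 (mod 13), but 18² = 324 ≡ 12 (mod 39), not 25.

Converse. This fails: take n = 8. Then 8² = 64 ≡ 25 (mod 39), yet 8 ≡ 8 (mod 13), not 5.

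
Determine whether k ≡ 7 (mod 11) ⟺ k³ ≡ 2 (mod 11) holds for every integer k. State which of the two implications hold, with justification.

(⟹) Suppose k ≡ 7 (mod 11). Write k = 11j + 7. Then (11j + 7)³ = 1331j³ + 2541j² + 1617j + 343 = 11(121j³ + 231j² + 147j + 31) + 2, so k³ ≡ 2 (mod 11).

(⟸) For the converse, argue contrapositively. If k ≢ 7 (mod 11), then k is congruent to one of 0, 1, 2, 3, 4, 5, 6, 8, 9, 10 modulo 11, and these give k³ ≡ 0, 1, 8, 5, 9, 4, 7, 6, 3, 10 respectively — never 2.

Both directions hold; the statement is true.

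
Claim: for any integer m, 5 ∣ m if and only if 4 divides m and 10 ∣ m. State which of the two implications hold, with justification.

The forward direction fails; the converse holds.

(⇒) This fails: take m = 5. Certainly 5 ∣ 5, but 4 ∤ 5.

(⇐) Suppose 4 ∣ m and 10 ∣ m. Any common multiple of 4 and 10 is a multiple of their lcm; here lcm(4, 10) = 4·10/gcd(4, 10) = 40/2 = 20, so 20 ∣ m. Since 5 ∣ 20, it follows that 5 ∣ m.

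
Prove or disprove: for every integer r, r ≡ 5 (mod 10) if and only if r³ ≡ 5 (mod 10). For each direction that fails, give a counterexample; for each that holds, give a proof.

(→) Suppose r ≡ 5 (mod 10). Write r = 10j + 5. Then (10j + 5)³ = 1000j³ + 1500j² + 750j + 125 = 10(100j³ + 150j² + 75j + 12) + 5, so r³ ≡ 5 (mod 10).

(←) For the converse, argue contrapositively. If r ≢ 5 (mod 10), then r is congruent to one of 0, 1, 2, 3, 4, 6, 7, 8, 9 modulo 10, and these give r³ ≡ 0, 1, 8, 7, 4, 6, 3, 2, 9 respectively — never 5.

Both directions hold; the statement is true.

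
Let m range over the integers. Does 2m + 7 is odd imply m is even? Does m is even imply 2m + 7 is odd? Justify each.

[⇒] This fails: take m = 7. Then 2m + 7 = 21, which is odd, yet m = 7 is odd, not even.

[⇐] Suppose m is even. Since 2 is even, 2m is even for every m, so 2m + 7 has the same parity as 7, which is odd. Hence 2m + 7 is odd.

The forward direction fails; the converse holds.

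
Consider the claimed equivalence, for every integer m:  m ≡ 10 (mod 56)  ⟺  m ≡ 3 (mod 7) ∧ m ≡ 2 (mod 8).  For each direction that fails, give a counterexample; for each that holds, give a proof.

The biconditional holds.

Forward direction. Suppose m ≡ 10 (mod 56); write m = 56j + 10. Since 7 ∣ 56, reducing mod 7 gives m ≡ 10 ≡ 3 (mod 7); since 8 ∣ 56, reducing mod 8 gives m ≡ 10 ≡ 2 (mod 8).

Converse. If m ≡ 3 (mod 7) and m ≡ 2 (mod 8), then by the Chinese remainder theorem m ≡ 10 (mod 56). This is exactly m ≡ 10 (mod 56).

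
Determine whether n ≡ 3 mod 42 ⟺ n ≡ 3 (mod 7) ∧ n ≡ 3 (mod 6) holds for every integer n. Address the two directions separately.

Equivalent; both directions hold.

(⇒) Suppose n ≡ 3 (mod 42); write n = 42j + 3. Since 7 ∣ 42, reducing mod 7 gives n ≡ 3 (mod 7); since 6 ∣ 42, reducing mod 6 gives n ≡ 3 (mod 6).

(⇐) Conversely, if n ≡ 3 (mod 7) and n ≡ 3 (mod 6), then by the Chinese remainder theorem n ≡ 3 (mod 42). This is exactly n ≡ 3 (mod 42).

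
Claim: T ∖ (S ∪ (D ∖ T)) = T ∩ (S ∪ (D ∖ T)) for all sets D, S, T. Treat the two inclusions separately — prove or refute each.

(⊆) This inclusion fails. Take D = ∅, S = ∅, T = {1}; then 1 ∈ T ∖ (S ∪ (D ∖ T)) but 1 ∉ T ∩ (S ∪ (D ∖ T)).

(⊇) This inclusion fails. Take D = ∅, S = {1}, T = {1}; then 1 ∈ T ∩ (S ∪ (D ∖ T)) but 1 ∉ T ∖ (S ∪ (D ∖ T)).

(⊆) fails and (⊇) fails.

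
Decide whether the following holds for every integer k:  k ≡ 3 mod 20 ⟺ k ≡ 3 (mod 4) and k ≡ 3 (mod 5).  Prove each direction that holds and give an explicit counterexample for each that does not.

The biconditional holds.

[⇒] Suppose k ≡ 3 (mod 20); write k = 20j + 3. Since 4 ∣ 20, reducing mod 4 gives k ≡ 3 (mod 4); since 5 ∣ 20, reducing mod 5 gives k ≡ 3 (mod 5).

[⇐] Conversely, if k ≡ 3 (mod 4) and k ≡ 3 (mod 5), then by the Chinese remainder theorem k ≡ 3 (mod 20). This is exactly k ≡ 3 (mod 20).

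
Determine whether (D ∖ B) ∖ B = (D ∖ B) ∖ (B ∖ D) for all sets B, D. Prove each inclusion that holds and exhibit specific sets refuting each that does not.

Reverse inclusion. Let x ∈ (D ∖ B) ∖ (B ∖ D). Then x ∈ D and x ∉ B, from which x ∈ (D ∖ B) ∖ B.

Forward inclusion. Let x ∈ (D ∖ B) ∖ B. Then x ∈ D and x ∉ B, from which x ∈ (D ∖ B) ∖ (B ∖ D).

The two sets are equal.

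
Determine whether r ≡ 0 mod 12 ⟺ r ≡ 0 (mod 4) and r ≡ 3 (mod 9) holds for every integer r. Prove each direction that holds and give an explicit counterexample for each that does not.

Only the reverse direction holds.

Converse. If r ≡ 0 (mod 4) and r ≡ 3 (mod 9), then by the Chinese remainder theorem r ≡ 12 (mod 36). Since 12 ≡ 0 (mod 12) and 12 ∣ 36, we get r ≡ 0 (mod 12).

Forward direction. This fails: r = 0 gives 0 ≡ 0 (mod 12) but 0 ≡ 0 (mod 9), so the conjunction on the right does not hold.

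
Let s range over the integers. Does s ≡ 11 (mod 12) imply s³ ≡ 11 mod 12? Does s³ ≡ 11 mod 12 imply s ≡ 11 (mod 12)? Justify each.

(⟹) Suppose s ≡ 11 (mod 12). Write s = 12j + 11. Then (12j + 11)³ = 1728j³ + 4752j² + 4356j + 1331 = 12(144j³ + 396j² + 363j + 110) + 11, so s³ ≡ 11 (mod 12).

(⟸) Conversely, suppose s³ ≡ 11 (mod 12). The only residue r in {0, …, 11} with r³ ≡ 11 (mod 12) is r = 11, so s ≡ 11 (mod 12).

Both implications hold.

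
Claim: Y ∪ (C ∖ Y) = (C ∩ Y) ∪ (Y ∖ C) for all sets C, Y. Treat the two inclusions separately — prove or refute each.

(⟹) This inclusion fails. Take C = {1}, Y = ∅; then 1 ∈ Y ∪ (C ∖ Y) but 1 ∉ (C ∩ Y) ∪ (Y ∖ C).

(⟸) Let x ∈ (C ∩ Y) ∪ (Y ∖ C). Then either x ∈ Y and x ∉ C; or x ∈ C ∩ Y. In each case x ∈ Y ∪ (C ∖ Y), so (C ∩ Y) ∪ (Y ∖ C) ⊆ Y ∪ (C ∖ Y).

Only the reverse inclusion holds.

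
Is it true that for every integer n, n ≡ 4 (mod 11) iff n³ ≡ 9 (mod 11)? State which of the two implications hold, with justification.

Both directions hold.

(→) Suppose n ≡ 4 (mod 11). Write n = 11j + 4. Then (11j + 4)³ = 1331j³ + 1452j² + 528j + 64 = 11(121j³ + 132j² + 48j + 5) + 9, so n³ ≡ 9 (mod 11).

(←) Conversely, suppose n³ ≡ 9 (mod 11). The only residue r in {0, …, 10} with r³ ≡ 9 (mod 11) is r = 4, so n ≡ 4 (mod 11).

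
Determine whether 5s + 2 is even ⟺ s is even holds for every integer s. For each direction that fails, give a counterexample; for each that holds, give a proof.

Forward direction. Suppose 5s + 2 is even. Since 5 is odd, 5s and s have the same parity, so 5s + 2 ≡ s + 2 (mod 2). As 2 is even, 5s + 2 is even exactly when s is even. Thus s is even.

Converse. Suppose s is even; write s = 2j. Then 5s + 2 = 5·(2j) + 2 = 2·5j + 2, which is even.

Both directions hold; the statement is true.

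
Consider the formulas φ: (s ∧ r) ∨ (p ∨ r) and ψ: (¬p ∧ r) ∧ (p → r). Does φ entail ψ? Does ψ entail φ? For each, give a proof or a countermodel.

(⇒) fails; (⇐) holds.

(⟹) This fails. Under p = T, r = F, s = F, the left side is true but the right side is false.

(⟸) Assume the antecedent. If p is true, the antecedent cannot hold. If p is false, the antecedent forces (p = F, r = T, s = F) or (p = F, r = T, s = T), and (s ∧ r) ∨ (p ∨ r) holds there. Either way (s ∧ r) ∨ (p ∨ r) holds.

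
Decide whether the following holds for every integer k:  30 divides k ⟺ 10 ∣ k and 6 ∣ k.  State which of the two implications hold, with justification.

(⟹) If 30 ∣ k, write k = 30q. Since 30 = 3·10, k = 10·(3q), so 10 ∣ k; and since 30 = 5·6, k = 6·(5q), so 6 ∣ k.

(⟸) Suppose 10 ∣ k and 6 ∣ k. Any common multiple of 10 and 6 is a multiple of their lcm; here lcm(10, 6) = 10·6/gcd(10, 6) = 60/2 = 30, so 30 ∣ k.

Both directions hold; the statement is true.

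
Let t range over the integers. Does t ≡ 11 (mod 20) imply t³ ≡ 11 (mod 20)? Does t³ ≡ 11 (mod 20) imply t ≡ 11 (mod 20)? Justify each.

(⇐) Suppose t³ ≡ 11 (mod 20). The only residue r in {0, …, 19} with r³ ≡ 11 (mod 20) is r = 11, so t ≡ 11 (mod 20).

(⇒) Suppose t ≡ 11 (mod 20). Write t = 20j + 11. Then (20j + 11)³ = 8000j³ + 13200j² + 7260j + 1331 = 20(400j³ + 660j² + 363j + 66) + 11, so t³ ≡ 11 (mod 20).

Both directions hold.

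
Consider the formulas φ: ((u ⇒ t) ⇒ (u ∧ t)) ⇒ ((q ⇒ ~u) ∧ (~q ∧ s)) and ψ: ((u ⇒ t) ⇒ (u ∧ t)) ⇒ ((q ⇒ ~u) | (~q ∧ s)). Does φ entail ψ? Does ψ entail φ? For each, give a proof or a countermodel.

The forward direction holds; the converse fails.

(⇒) Assume the antecedent. If u is true, the antecedent forces (q = F, u = T, t = F, s = T) or (q = F, u = T, t = T, s = T), and the consequent holds there. If u is false, the consequent reduces to true regardless of the other variables. Either way the consequent holds.

(⇐) This fails. Under q = F, u = T, t = F, s = F, the left side is false but the right side is true.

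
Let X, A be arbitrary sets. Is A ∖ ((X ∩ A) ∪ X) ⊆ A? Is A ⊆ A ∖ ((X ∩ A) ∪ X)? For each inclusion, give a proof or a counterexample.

(⟹) Let x ∈ A ∖ ((X ∩ A) ∪ X). Then x ∈ A and x ∉ X, from which x ∈ A.

(⟸) This inclusion fails. Take X = {1}, A = {1}; then 1 ∈ A but 1 ∉ A ∖ ((X ∩ A) ∪ X).

(⊆) holds; (⊇) fails.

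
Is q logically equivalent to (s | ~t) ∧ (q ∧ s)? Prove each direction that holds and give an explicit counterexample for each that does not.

Only the converse holds.

(→) This fails. Under q = T, t = F, s = F, the left side is true but the right side is false.

(←) Assume the antecedent. If q is true, q reduces to true regardless of the other variables. If q is false, the antecedent cannot hold. Either way q holds.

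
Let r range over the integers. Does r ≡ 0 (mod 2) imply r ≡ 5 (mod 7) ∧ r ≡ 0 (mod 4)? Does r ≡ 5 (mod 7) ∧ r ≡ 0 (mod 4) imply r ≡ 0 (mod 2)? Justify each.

Only the converse holds.

Forward direction. This fails: r = 0 gives 0 ≡ 0 (mod 2) but 0 ≡ 0 (mod 7), so the conjunction on the right does not hold.

Converse. If r ≡ 5 (mod 7) and r ≡ 0 (mod 4), then by the Chinese remainder theorem r ≡ 12 (mod 28). Since 12 ≡ 0 (mod 2) and 2 ∣ 28, we get r ≡ 0 (mod 2).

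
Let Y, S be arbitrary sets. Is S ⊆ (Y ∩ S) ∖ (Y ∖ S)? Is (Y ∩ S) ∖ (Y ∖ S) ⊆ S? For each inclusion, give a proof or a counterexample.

The sets are not equal: only the reverse inclusion holds.

(⊇) Let x ∈ (Y ∩ S) ∖ (Y ∖ S). Then x ∈ Y ∩ S, from which x ∈ S.

(⊆) This inclusion fails. Take Y = ∅, S = {1}; then 1 ∈ S but 1 ∉ (Y ∩ S) ∖ (Y ∖ S).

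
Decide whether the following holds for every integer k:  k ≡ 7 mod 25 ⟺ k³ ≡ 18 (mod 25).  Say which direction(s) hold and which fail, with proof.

Both directions hold; the statement is true.

(→) Suppose k ≡ 7 mod 25. Write k = 25j + 7. Then (25j + 7)³ = 15625j³ + 13125j² + 3675j + 343 = 25(625j³ + 525j² + 147j + 13) + 18, so k³ ≡ 18 (mod 25).

(←) Conversely, suppose k³ ≡ 18 (mod 25). The only residue r in {0, …, 24} with r³ ≡ 18 (mod 25) is r = 7, so k ≡ 7 (mod 25).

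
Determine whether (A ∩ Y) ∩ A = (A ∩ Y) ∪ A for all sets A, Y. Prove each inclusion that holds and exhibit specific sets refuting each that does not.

(⊆) Let x ∈ (A ∩ Y) ∩ A. Then x ∈ A ∩ Y, from which x ∈ (A ∩ Y) ∪ A.

(⊇) This inclusion fails. Take A = {1}, Y = ∅; then 1 ∈ (A ∩ Y) ∪ A but 1 ∉ (A ∩ Y) ∩ A.

(⊆) holds; (⊇) fails.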